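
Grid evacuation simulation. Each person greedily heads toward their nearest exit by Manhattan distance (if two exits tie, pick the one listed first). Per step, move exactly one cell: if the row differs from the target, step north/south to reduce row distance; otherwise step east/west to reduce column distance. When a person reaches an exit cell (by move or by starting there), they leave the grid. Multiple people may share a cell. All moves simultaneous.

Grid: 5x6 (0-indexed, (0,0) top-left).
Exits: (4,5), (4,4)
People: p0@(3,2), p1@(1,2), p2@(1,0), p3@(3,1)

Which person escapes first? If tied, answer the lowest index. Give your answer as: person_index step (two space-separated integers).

Answer: 0 3

Derivation:
Step 1: p0:(3,2)->(4,2) | p1:(1,2)->(2,2) | p2:(1,0)->(2,0) | p3:(3,1)->(4,1)
Step 2: p0:(4,2)->(4,3) | p1:(2,2)->(3,2) | p2:(2,0)->(3,0) | p3:(4,1)->(4,2)
Step 3: p0:(4,3)->(4,4)->EXIT | p1:(3,2)->(4,2) | p2:(3,0)->(4,0) | p3:(4,2)->(4,3)
Step 4: p0:escaped | p1:(4,2)->(4,3) | p2:(4,0)->(4,1) | p3:(4,3)->(4,4)->EXIT
Step 5: p0:escaped | p1:(4,3)->(4,4)->EXIT | p2:(4,1)->(4,2) | p3:escaped
Step 6: p0:escaped | p1:escaped | p2:(4,2)->(4,3) | p3:escaped
Step 7: p0:escaped | p1:escaped | p2:(4,3)->(4,4)->EXIT | p3:escaped
Exit steps: [3, 5, 7, 4]
First to escape: p0 at step 3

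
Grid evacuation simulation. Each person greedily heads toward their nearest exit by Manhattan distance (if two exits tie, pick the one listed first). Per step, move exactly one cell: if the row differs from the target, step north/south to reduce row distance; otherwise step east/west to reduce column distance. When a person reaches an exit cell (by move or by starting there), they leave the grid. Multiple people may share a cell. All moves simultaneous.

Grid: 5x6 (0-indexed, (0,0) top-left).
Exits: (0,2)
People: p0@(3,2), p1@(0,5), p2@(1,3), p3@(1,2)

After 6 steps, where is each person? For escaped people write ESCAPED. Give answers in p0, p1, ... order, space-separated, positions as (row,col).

Step 1: p0:(3,2)->(2,2) | p1:(0,5)->(0,4) | p2:(1,3)->(0,3) | p3:(1,2)->(0,2)->EXIT
Step 2: p0:(2,2)->(1,2) | p1:(0,4)->(0,3) | p2:(0,3)->(0,2)->EXIT | p3:escaped
Step 3: p0:(1,2)->(0,2)->EXIT | p1:(0,3)->(0,2)->EXIT | p2:escaped | p3:escaped

ESCAPED ESCAPED ESCAPED ESCAPED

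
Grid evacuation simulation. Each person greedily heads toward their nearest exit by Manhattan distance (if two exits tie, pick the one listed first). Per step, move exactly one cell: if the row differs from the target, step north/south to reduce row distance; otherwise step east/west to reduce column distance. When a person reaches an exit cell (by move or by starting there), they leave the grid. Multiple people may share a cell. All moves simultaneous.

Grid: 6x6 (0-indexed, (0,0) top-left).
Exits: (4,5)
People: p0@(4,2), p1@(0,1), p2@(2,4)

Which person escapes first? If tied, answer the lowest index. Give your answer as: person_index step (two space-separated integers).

Step 1: p0:(4,2)->(4,3) | p1:(0,1)->(1,1) | p2:(2,4)->(3,4)
Step 2: p0:(4,3)->(4,4) | p1:(1,1)->(2,1) | p2:(3,4)->(4,4)
Step 3: p0:(4,4)->(4,5)->EXIT | p1:(2,1)->(3,1) | p2:(4,4)->(4,5)->EXIT
Step 4: p0:escaped | p1:(3,1)->(4,1) | p2:escaped
Step 5: p0:escaped | p1:(4,1)->(4,2) | p2:escaped
Step 6: p0:escaped | p1:(4,2)->(4,3) | p2:escaped
Step 7: p0:escaped | p1:(4,3)->(4,4) | p2:escaped
Step 8: p0:escaped | p1:(4,4)->(4,5)->EXIT | p2:escaped
Exit steps: [3, 8, 3]
First to escape: p0 at step 3

Answer: 0 3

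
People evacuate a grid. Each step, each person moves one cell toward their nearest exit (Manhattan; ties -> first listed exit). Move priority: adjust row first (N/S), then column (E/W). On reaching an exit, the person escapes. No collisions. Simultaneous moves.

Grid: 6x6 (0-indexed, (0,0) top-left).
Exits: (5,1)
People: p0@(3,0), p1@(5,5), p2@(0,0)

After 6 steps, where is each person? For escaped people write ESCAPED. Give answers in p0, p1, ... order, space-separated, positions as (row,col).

Step 1: p0:(3,0)->(4,0) | p1:(5,5)->(5,4) | p2:(0,0)->(1,0)
Step 2: p0:(4,0)->(5,0) | p1:(5,4)->(5,3) | p2:(1,0)->(2,0)
Step 3: p0:(5,0)->(5,1)->EXIT | p1:(5,3)->(5,2) | p2:(2,0)->(3,0)
Step 4: p0:escaped | p1:(5,2)->(5,1)->EXIT | p2:(3,0)->(4,0)
Step 5: p0:escaped | p1:escaped | p2:(4,0)->(5,0)
Step 6: p0:escaped | p1:escaped | p2:(5,0)->(5,1)->EXIT

ESCAPED ESCAPED ESCAPED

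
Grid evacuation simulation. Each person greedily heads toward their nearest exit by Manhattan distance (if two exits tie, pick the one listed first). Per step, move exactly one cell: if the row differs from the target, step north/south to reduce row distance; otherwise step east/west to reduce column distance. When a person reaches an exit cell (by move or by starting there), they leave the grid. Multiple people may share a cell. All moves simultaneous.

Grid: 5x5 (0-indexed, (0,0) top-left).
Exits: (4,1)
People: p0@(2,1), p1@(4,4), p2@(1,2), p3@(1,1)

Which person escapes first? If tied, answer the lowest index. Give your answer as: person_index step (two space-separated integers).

Step 1: p0:(2,1)->(3,1) | p1:(4,4)->(4,3) | p2:(1,2)->(2,2) | p3:(1,1)->(2,1)
Step 2: p0:(3,1)->(4,1)->EXIT | p1:(4,3)->(4,2) | p2:(2,2)->(3,2) | p3:(2,1)->(3,1)
Step 3: p0:escaped | p1:(4,2)->(4,1)->EXIT | p2:(3,2)->(4,2) | p3:(3,1)->(4,1)->EXIT
Step 4: p0:escaped | p1:escaped | p2:(4,2)->(4,1)->EXIT | p3:escaped
Exit steps: [2, 3, 4, 3]
First to escape: p0 at step 2

Answer: 0 2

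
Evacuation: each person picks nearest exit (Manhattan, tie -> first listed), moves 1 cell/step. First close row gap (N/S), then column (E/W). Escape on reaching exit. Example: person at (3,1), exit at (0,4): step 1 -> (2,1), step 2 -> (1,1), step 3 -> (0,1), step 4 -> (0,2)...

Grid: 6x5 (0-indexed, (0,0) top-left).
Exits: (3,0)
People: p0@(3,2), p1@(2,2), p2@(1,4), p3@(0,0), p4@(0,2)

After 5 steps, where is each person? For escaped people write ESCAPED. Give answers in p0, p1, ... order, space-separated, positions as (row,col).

Step 1: p0:(3,2)->(3,1) | p1:(2,2)->(3,2) | p2:(1,4)->(2,4) | p3:(0,0)->(1,0) | p4:(0,2)->(1,2)
Step 2: p0:(3,1)->(3,0)->EXIT | p1:(3,2)->(3,1) | p2:(2,4)->(3,4) | p3:(1,0)->(2,0) | p4:(1,2)->(2,2)
Step 3: p0:escaped | p1:(3,1)->(3,0)->EXIT | p2:(3,4)->(3,3) | p3:(2,0)->(3,0)->EXIT | p4:(2,2)->(3,2)
Step 4: p0:escaped | p1:escaped | p2:(3,3)->(3,2) | p3:escaped | p4:(3,2)->(3,1)
Step 5: p0:escaped | p1:escaped | p2:(3,2)->(3,1) | p3:escaped | p4:(3,1)->(3,0)->EXIT

ESCAPED ESCAPED (3,1) ESCAPED ESCAPED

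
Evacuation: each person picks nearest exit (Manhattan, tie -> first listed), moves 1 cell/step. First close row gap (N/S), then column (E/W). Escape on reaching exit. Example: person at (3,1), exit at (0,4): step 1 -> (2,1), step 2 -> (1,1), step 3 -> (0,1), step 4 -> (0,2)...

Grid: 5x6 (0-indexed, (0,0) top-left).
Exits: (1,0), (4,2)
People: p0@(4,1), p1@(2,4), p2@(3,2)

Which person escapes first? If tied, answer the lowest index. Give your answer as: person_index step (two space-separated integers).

Step 1: p0:(4,1)->(4,2)->EXIT | p1:(2,4)->(3,4) | p2:(3,2)->(4,2)->EXIT
Step 2: p0:escaped | p1:(3,4)->(4,4) | p2:escaped
Step 3: p0:escaped | p1:(4,4)->(4,3) | p2:escaped
Step 4: p0:escaped | p1:(4,3)->(4,2)->EXIT | p2:escaped
Exit steps: [1, 4, 1]
First to escape: p0 at step 1

Answer: 0 1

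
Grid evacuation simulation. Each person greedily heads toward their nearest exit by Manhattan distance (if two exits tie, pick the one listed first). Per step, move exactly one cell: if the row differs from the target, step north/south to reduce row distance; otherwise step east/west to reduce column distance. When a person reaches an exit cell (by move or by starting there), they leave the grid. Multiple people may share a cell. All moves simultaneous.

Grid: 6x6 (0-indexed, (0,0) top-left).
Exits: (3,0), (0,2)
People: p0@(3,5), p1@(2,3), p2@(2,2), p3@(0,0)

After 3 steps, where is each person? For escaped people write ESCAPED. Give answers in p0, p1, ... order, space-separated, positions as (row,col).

Step 1: p0:(3,5)->(3,4) | p1:(2,3)->(1,3) | p2:(2,2)->(1,2) | p3:(0,0)->(0,1)
Step 2: p0:(3,4)->(3,3) | p1:(1,3)->(0,3) | p2:(1,2)->(0,2)->EXIT | p3:(0,1)->(0,2)->EXIT
Step 3: p0:(3,3)->(3,2) | p1:(0,3)->(0,2)->EXIT | p2:escaped | p3:escaped

(3,2) ESCAPED ESCAPED ESCAPED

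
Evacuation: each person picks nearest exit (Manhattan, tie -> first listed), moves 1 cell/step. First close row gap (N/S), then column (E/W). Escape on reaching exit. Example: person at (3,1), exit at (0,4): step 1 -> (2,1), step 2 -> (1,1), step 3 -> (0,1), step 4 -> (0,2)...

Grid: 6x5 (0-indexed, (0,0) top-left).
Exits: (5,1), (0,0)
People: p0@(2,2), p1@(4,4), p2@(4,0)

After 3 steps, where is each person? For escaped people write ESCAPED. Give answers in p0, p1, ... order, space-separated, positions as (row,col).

Step 1: p0:(2,2)->(3,2) | p1:(4,4)->(5,4) | p2:(4,0)->(5,0)
Step 2: p0:(3,2)->(4,2) | p1:(5,4)->(5,3) | p2:(5,0)->(5,1)->EXIT
Step 3: p0:(4,2)->(5,2) | p1:(5,3)->(5,2) | p2:escaped

(5,2) (5,2) ESCAPED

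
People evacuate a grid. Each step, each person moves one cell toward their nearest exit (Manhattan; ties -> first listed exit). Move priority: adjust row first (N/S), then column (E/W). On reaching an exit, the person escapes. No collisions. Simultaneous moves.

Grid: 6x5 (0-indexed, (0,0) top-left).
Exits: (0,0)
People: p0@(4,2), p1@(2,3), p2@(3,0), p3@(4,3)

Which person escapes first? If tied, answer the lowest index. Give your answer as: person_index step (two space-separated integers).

Step 1: p0:(4,2)->(3,2) | p1:(2,3)->(1,3) | p2:(3,0)->(2,0) | p3:(4,3)->(3,3)
Step 2: p0:(3,2)->(2,2) | p1:(1,3)->(0,3) | p2:(2,0)->(1,0) | p3:(3,3)->(2,3)
Step 3: p0:(2,2)->(1,2) | p1:(0,3)->(0,2) | p2:(1,0)->(0,0)->EXIT | p3:(2,3)->(1,3)
Step 4: p0:(1,2)->(0,2) | p1:(0,2)->(0,1) | p2:escaped | p3:(1,3)->(0,3)
Step 5: p0:(0,2)->(0,1) | p1:(0,1)->(0,0)->EXIT | p2:escaped | p3:(0,3)->(0,2)
Step 6: p0:(0,1)->(0,0)->EXIT | p1:escaped | p2:escaped | p3:(0,2)->(0,1)
Step 7: p0:escaped | p1:escaped | p2:escaped | p3:(0,1)->(0,0)->EXIT
Exit steps: [6, 5, 3, 7]
First to escape: p2 at step 3

Answer: 2 3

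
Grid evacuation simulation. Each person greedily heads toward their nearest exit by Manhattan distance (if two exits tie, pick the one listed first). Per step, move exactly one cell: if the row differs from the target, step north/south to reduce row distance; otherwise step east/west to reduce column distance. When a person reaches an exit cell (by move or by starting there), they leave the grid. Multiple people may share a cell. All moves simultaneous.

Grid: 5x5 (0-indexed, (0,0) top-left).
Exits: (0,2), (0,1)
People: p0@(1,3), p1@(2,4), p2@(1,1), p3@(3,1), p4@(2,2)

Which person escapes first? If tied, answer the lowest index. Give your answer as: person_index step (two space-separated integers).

Answer: 2 1

Derivation:
Step 1: p0:(1,3)->(0,3) | p1:(2,4)->(1,4) | p2:(1,1)->(0,1)->EXIT | p3:(3,1)->(2,1) | p4:(2,2)->(1,2)
Step 2: p0:(0,3)->(0,2)->EXIT | p1:(1,4)->(0,4) | p2:escaped | p3:(2,1)->(1,1) | p4:(1,2)->(0,2)->EXIT
Step 3: p0:escaped | p1:(0,4)->(0,3) | p2:escaped | p3:(1,1)->(0,1)->EXIT | p4:escaped
Step 4: p0:escaped | p1:(0,3)->(0,2)->EXIT | p2:escaped | p3:escaped | p4:escaped
Exit steps: [2, 4, 1, 3, 2]
First to escape: p2 at step 1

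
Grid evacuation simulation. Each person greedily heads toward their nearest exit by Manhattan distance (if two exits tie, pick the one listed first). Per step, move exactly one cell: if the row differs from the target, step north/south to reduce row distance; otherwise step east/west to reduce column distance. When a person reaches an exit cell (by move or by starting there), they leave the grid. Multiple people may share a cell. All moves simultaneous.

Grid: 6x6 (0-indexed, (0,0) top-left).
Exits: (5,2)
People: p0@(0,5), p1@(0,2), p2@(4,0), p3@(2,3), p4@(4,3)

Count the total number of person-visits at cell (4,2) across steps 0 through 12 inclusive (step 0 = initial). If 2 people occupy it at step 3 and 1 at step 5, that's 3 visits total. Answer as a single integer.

Answer: 1

Derivation:
Step 0: p0@(0,5) p1@(0,2) p2@(4,0) p3@(2,3) p4@(4,3) -> at (4,2): 0 [-], cum=0
Step 1: p0@(1,5) p1@(1,2) p2@(5,0) p3@(3,3) p4@(5,3) -> at (4,2): 0 [-], cum=0
Step 2: p0@(2,5) p1@(2,2) p2@(5,1) p3@(4,3) p4@ESC -> at (4,2): 0 [-], cum=0
Step 3: p0@(3,5) p1@(3,2) p2@ESC p3@(5,3) p4@ESC -> at (4,2): 0 [-], cum=0
Step 4: p0@(4,5) p1@(4,2) p2@ESC p3@ESC p4@ESC -> at (4,2): 1 [p1], cum=1
Step 5: p0@(5,5) p1@ESC p2@ESC p3@ESC p4@ESC -> at (4,2): 0 [-], cum=1
Step 6: p0@(5,4) p1@ESC p2@ESC p3@ESC p4@ESC -> at (4,2): 0 [-], cum=1
Step 7: p0@(5,3) p1@ESC p2@ESC p3@ESC p4@ESC -> at (4,2): 0 [-], cum=1
Step 8: p0@ESC p1@ESC p2@ESC p3@ESC p4@ESC -> at (4,2): 0 [-], cum=1
Total visits = 1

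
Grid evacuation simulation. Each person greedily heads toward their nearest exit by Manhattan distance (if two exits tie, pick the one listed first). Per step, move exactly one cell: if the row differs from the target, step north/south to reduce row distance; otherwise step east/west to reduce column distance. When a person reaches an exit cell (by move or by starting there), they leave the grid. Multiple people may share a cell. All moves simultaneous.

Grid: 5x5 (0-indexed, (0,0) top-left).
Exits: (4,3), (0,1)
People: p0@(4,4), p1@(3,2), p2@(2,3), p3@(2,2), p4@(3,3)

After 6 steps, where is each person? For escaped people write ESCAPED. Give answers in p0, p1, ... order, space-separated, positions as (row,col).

Step 1: p0:(4,4)->(4,3)->EXIT | p1:(3,2)->(4,2) | p2:(2,3)->(3,3) | p3:(2,2)->(3,2) | p4:(3,3)->(4,3)->EXIT
Step 2: p0:escaped | p1:(4,2)->(4,3)->EXIT | p2:(3,3)->(4,3)->EXIT | p3:(3,2)->(4,2) | p4:escaped
Step 3: p0:escaped | p1:escaped | p2:escaped | p3:(4,2)->(4,3)->EXIT | p4:escaped

ESCAPED ESCAPED ESCAPED ESCAPED ESCAPED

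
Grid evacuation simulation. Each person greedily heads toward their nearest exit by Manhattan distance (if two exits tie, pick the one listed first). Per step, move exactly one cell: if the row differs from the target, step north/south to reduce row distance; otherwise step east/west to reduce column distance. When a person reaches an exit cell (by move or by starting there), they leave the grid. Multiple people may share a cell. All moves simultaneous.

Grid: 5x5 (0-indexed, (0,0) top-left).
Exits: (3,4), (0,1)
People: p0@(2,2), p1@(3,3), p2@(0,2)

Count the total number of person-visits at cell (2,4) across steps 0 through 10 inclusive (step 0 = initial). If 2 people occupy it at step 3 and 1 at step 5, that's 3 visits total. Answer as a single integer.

Step 0: p0@(2,2) p1@(3,3) p2@(0,2) -> at (2,4): 0 [-], cum=0
Step 1: p0@(3,2) p1@ESC p2@ESC -> at (2,4): 0 [-], cum=0
Step 2: p0@(3,3) p1@ESC p2@ESC -> at (2,4): 0 [-], cum=0
Step 3: p0@ESC p1@ESC p2@ESC -> at (2,4): 0 [-], cum=0
Total visits = 0

Answer: 0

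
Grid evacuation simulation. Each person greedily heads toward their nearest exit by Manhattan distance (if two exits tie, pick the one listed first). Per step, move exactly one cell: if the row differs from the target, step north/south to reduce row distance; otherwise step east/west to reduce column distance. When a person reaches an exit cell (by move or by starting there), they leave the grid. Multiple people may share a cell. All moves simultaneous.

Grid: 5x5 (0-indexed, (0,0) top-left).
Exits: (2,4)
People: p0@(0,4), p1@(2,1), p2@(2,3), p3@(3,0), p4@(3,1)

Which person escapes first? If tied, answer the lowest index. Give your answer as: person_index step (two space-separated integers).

Step 1: p0:(0,4)->(1,4) | p1:(2,1)->(2,2) | p2:(2,3)->(2,4)->EXIT | p3:(3,0)->(2,0) | p4:(3,1)->(2,1)
Step 2: p0:(1,4)->(2,4)->EXIT | p1:(2,2)->(2,3) | p2:escaped | p3:(2,0)->(2,1) | p4:(2,1)->(2,2)
Step 3: p0:escaped | p1:(2,3)->(2,4)->EXIT | p2:escaped | p3:(2,1)->(2,2) | p4:(2,2)->(2,3)
Step 4: p0:escaped | p1:escaped | p2:escaped | p3:(2,2)->(2,3) | p4:(2,3)->(2,4)->EXIT
Step 5: p0:escaped | p1:escaped | p2:escaped | p3:(2,3)->(2,4)->EXIT | p4:escaped
Exit steps: [2, 3, 1, 5, 4]
First to escape: p2 at step 1

Answer: 2 1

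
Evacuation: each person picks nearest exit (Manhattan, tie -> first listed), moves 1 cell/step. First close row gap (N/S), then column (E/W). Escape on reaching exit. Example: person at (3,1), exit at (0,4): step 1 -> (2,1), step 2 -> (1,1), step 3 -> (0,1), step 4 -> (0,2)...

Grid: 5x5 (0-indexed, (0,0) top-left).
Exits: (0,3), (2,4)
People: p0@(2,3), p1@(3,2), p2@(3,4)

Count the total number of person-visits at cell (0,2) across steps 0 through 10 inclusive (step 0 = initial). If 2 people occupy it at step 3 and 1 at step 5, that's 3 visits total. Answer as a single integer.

Answer: 0

Derivation:
Step 0: p0@(2,3) p1@(3,2) p2@(3,4) -> at (0,2): 0 [-], cum=0
Step 1: p0@ESC p1@(2,2) p2@ESC -> at (0,2): 0 [-], cum=0
Step 2: p0@ESC p1@(2,3) p2@ESC -> at (0,2): 0 [-], cum=0
Step 3: p0@ESC p1@ESC p2@ESC -> at (0,2): 0 [-], cum=0
Total visits = 0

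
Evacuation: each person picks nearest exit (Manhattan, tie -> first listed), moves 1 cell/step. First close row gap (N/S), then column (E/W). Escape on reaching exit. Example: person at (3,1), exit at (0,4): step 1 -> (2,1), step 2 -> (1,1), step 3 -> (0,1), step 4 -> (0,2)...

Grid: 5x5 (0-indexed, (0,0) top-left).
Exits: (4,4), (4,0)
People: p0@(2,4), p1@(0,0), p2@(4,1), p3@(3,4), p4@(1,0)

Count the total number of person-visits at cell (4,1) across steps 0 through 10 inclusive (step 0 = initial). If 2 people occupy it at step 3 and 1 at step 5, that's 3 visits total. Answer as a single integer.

Answer: 1

Derivation:
Step 0: p0@(2,4) p1@(0,0) p2@(4,1) p3@(3,4) p4@(1,0) -> at (4,1): 1 [p2], cum=1
Step 1: p0@(3,4) p1@(1,0) p2@ESC p3@ESC p4@(2,0) -> at (4,1): 0 [-], cum=1
Step 2: p0@ESC p1@(2,0) p2@ESC p3@ESC p4@(3,0) -> at (4,1): 0 [-], cum=1
Step 3: p0@ESC p1@(3,0) p2@ESC p3@ESC p4@ESC -> at (4,1): 0 [-], cum=1
Step 4: p0@ESC p1@ESC p2@ESC p3@ESC p4@ESC -> at (4,1): 0 [-], cum=1
Total visits = 1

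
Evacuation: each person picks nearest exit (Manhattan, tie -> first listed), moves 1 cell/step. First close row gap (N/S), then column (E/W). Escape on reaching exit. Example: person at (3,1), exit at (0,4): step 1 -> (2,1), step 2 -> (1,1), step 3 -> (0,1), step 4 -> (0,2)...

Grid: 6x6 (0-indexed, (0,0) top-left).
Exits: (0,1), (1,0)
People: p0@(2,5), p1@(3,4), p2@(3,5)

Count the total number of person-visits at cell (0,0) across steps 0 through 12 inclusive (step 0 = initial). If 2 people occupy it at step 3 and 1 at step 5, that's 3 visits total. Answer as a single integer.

Answer: 0

Derivation:
Step 0: p0@(2,5) p1@(3,4) p2@(3,5) -> at (0,0): 0 [-], cum=0
Step 1: p0@(1,5) p1@(2,4) p2@(2,5) -> at (0,0): 0 [-], cum=0
Step 2: p0@(0,5) p1@(1,4) p2@(1,5) -> at (0,0): 0 [-], cum=0
Step 3: p0@(0,4) p1@(0,4) p2@(0,5) -> at (0,0): 0 [-], cum=0
Step 4: p0@(0,3) p1@(0,3) p2@(0,4) -> at (0,0): 0 [-], cum=0
Step 5: p0@(0,2) p1@(0,2) p2@(0,3) -> at (0,0): 0 [-], cum=0
Step 6: p0@ESC p1@ESC p2@(0,2) -> at (0,0): 0 [-], cum=0
Step 7: p0@ESC p1@ESC p2@ESC -> at (0,0): 0 [-], cum=0
Total visits = 0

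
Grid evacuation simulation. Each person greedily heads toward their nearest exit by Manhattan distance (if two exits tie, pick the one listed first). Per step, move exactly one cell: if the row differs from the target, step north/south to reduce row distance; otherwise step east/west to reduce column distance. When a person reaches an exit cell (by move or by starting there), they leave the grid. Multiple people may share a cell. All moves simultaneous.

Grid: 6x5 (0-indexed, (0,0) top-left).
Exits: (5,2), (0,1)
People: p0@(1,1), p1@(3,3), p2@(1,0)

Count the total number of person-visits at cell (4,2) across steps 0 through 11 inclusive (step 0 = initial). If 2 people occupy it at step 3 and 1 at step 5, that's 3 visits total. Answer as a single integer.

Step 0: p0@(1,1) p1@(3,3) p2@(1,0) -> at (4,2): 0 [-], cum=0
Step 1: p0@ESC p1@(4,3) p2@(0,0) -> at (4,2): 0 [-], cum=0
Step 2: p0@ESC p1@(5,3) p2@ESC -> at (4,2): 0 [-], cum=0
Step 3: p0@ESC p1@ESC p2@ESC -> at (4,2): 0 [-], cum=0
Total visits = 0

Answer: 0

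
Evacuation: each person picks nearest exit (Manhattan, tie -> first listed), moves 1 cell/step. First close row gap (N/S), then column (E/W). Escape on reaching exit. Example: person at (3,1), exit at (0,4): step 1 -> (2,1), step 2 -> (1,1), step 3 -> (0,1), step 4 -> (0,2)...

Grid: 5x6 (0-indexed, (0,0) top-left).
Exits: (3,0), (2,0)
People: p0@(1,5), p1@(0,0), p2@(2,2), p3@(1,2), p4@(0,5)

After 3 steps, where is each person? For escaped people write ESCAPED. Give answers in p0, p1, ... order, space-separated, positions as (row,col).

Step 1: p0:(1,5)->(2,5) | p1:(0,0)->(1,0) | p2:(2,2)->(2,1) | p3:(1,2)->(2,2) | p4:(0,5)->(1,5)
Step 2: p0:(2,5)->(2,4) | p1:(1,0)->(2,0)->EXIT | p2:(2,1)->(2,0)->EXIT | p3:(2,2)->(2,1) | p4:(1,5)->(2,5)
Step 3: p0:(2,4)->(2,3) | p1:escaped | p2:escaped | p3:(2,1)->(2,0)->EXIT | p4:(2,5)->(2,4)

(2,3) ESCAPED ESCAPED ESCAPED (2,4)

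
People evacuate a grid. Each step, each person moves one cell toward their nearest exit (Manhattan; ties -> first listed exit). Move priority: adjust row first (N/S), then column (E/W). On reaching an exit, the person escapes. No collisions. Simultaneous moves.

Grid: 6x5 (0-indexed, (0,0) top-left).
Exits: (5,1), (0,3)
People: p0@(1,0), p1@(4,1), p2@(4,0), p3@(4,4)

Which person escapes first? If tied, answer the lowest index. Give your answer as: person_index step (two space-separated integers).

Step 1: p0:(1,0)->(0,0) | p1:(4,1)->(5,1)->EXIT | p2:(4,0)->(5,0) | p3:(4,4)->(5,4)
Step 2: p0:(0,0)->(0,1) | p1:escaped | p2:(5,0)->(5,1)->EXIT | p3:(5,4)->(5,3)
Step 3: p0:(0,1)->(0,2) | p1:escaped | p2:escaped | p3:(5,3)->(5,2)
Step 4: p0:(0,2)->(0,3)->EXIT | p1:escaped | p2:escaped | p3:(5,2)->(5,1)->EXIT
Exit steps: [4, 1, 2, 4]
First to escape: p1 at step 1

Answer: 1 1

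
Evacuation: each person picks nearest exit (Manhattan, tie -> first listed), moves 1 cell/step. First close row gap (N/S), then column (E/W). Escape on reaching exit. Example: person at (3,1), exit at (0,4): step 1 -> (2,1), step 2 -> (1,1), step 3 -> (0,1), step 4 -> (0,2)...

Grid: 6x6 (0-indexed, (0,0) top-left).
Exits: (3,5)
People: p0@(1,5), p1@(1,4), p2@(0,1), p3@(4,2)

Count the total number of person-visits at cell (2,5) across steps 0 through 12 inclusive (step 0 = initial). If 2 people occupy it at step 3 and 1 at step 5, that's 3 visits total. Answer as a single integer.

Step 0: p0@(1,5) p1@(1,4) p2@(0,1) p3@(4,2) -> at (2,5): 0 [-], cum=0
Step 1: p0@(2,5) p1@(2,4) p2@(1,1) p3@(3,2) -> at (2,5): 1 [p0], cum=1
Step 2: p0@ESC p1@(3,4) p2@(2,1) p3@(3,3) -> at (2,5): 0 [-], cum=1
Step 3: p0@ESC p1@ESC p2@(3,1) p3@(3,4) -> at (2,5): 0 [-], cum=1
Step 4: p0@ESC p1@ESC p2@(3,2) p3@ESC -> at (2,5): 0 [-], cum=1
Step 5: p0@ESC p1@ESC p2@(3,3) p3@ESC -> at (2,5): 0 [-], cum=1
Step 6: p0@ESC p1@ESC p2@(3,4) p3@ESC -> at (2,5): 0 [-], cum=1
Step 7: p0@ESC p1@ESC p2@ESC p3@ESC -> at (2,5): 0 [-], cum=1
Total visits = 1

Answer: 1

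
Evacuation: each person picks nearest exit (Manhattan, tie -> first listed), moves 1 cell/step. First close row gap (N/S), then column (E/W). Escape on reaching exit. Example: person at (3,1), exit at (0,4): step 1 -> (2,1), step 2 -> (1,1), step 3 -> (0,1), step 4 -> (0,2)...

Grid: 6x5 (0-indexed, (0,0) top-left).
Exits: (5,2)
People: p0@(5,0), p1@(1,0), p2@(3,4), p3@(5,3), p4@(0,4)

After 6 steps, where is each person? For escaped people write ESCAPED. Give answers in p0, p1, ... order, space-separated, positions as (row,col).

Step 1: p0:(5,0)->(5,1) | p1:(1,0)->(2,0) | p2:(3,4)->(4,4) | p3:(5,3)->(5,2)->EXIT | p4:(0,4)->(1,4)
Step 2: p0:(5,1)->(5,2)->EXIT | p1:(2,0)->(3,0) | p2:(4,4)->(5,4) | p3:escaped | p4:(1,4)->(2,4)
Step 3: p0:escaped | p1:(3,0)->(4,0) | p2:(5,4)->(5,3) | p3:escaped | p4:(2,4)->(3,4)
Step 4: p0:escaped | p1:(4,0)->(5,0) | p2:(5,3)->(5,2)->EXIT | p3:escaped | p4:(3,4)->(4,4)
Step 5: p0:escaped | p1:(5,0)->(5,1) | p2:escaped | p3:escaped | p4:(4,4)->(5,4)
Step 6: p0:escaped | p1:(5,1)->(5,2)->EXIT | p2:escaped | p3:escaped | p4:(5,4)->(5,3)

ESCAPED ESCAPED ESCAPED ESCAPED (5,3)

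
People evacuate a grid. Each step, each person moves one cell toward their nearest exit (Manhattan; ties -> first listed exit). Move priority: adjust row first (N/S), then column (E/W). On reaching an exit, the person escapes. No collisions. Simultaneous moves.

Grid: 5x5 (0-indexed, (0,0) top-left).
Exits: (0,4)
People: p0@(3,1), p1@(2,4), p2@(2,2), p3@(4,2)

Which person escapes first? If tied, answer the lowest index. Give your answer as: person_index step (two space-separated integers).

Answer: 1 2

Derivation:
Step 1: p0:(3,1)->(2,1) | p1:(2,4)->(1,4) | p2:(2,2)->(1,2) | p3:(4,2)->(3,2)
Step 2: p0:(2,1)->(1,1) | p1:(1,4)->(0,4)->EXIT | p2:(1,2)->(0,2) | p3:(3,2)->(2,2)
Step 3: p0:(1,1)->(0,1) | p1:escaped | p2:(0,2)->(0,3) | p3:(2,2)->(1,2)
Step 4: p0:(0,1)->(0,2) | p1:escaped | p2:(0,3)->(0,4)->EXIT | p3:(1,2)->(0,2)
Step 5: p0:(0,2)->(0,3) | p1:escaped | p2:escaped | p3:(0,2)->(0,3)
Step 6: p0:(0,3)->(0,4)->EXIT | p1:escaped | p2:escaped | p3:(0,3)->(0,4)->EXIT
Exit steps: [6, 2, 4, 6]
First to escape: p1 at step 2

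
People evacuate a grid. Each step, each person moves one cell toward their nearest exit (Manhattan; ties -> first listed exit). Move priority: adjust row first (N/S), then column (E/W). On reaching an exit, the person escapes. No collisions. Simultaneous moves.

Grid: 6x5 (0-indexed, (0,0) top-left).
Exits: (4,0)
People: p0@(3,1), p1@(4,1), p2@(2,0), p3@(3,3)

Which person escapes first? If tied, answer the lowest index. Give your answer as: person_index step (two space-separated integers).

Answer: 1 1

Derivation:
Step 1: p0:(3,1)->(4,1) | p1:(4,1)->(4,0)->EXIT | p2:(2,0)->(3,0) | p3:(3,3)->(4,3)
Step 2: p0:(4,1)->(4,0)->EXIT | p1:escaped | p2:(3,0)->(4,0)->EXIT | p3:(4,3)->(4,2)
Step 3: p0:escaped | p1:escaped | p2:escaped | p3:(4,2)->(4,1)
Step 4: p0:escaped | p1:escaped | p2:escaped | p3:(4,1)->(4,0)->EXIT
Exit steps: [2, 1, 2, 4]
First to escape: p1 at step 1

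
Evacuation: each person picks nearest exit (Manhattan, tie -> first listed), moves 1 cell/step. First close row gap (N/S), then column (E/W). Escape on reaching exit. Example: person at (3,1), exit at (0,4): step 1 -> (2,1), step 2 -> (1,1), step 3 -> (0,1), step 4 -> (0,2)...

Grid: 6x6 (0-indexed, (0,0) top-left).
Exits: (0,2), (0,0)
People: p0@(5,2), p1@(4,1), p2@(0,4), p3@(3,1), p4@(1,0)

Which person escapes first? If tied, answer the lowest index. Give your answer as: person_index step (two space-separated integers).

Answer: 4 1

Derivation:
Step 1: p0:(5,2)->(4,2) | p1:(4,1)->(3,1) | p2:(0,4)->(0,3) | p3:(3,1)->(2,1) | p4:(1,0)->(0,0)->EXIT
Step 2: p0:(4,2)->(3,2) | p1:(3,1)->(2,1) | p2:(0,3)->(0,2)->EXIT | p3:(2,1)->(1,1) | p4:escaped
Step 3: p0:(3,2)->(2,2) | p1:(2,1)->(1,1) | p2:escaped | p3:(1,1)->(0,1) | p4:escaped
Step 4: p0:(2,2)->(1,2) | p1:(1,1)->(0,1) | p2:escaped | p3:(0,1)->(0,2)->EXIT | p4:escaped
Step 5: p0:(1,2)->(0,2)->EXIT | p1:(0,1)->(0,2)->EXIT | p2:escaped | p3:escaped | p4:escaped
Exit steps: [5, 5, 2, 4, 1]
First to escape: p4 at step 1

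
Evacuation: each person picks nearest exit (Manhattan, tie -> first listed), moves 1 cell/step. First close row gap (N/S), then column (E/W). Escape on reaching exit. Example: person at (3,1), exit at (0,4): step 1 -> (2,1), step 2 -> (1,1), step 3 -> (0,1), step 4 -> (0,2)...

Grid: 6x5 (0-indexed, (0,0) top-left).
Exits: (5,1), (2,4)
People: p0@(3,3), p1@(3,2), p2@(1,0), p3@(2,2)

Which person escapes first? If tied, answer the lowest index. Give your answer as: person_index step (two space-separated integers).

Answer: 0 2

Derivation:
Step 1: p0:(3,3)->(2,3) | p1:(3,2)->(4,2) | p2:(1,0)->(2,0) | p3:(2,2)->(2,3)
Step 2: p0:(2,3)->(2,4)->EXIT | p1:(4,2)->(5,2) | p2:(2,0)->(3,0) | p3:(2,3)->(2,4)->EXIT
Step 3: p0:escaped | p1:(5,2)->(5,1)->EXIT | p2:(3,0)->(4,0) | p3:escaped
Step 4: p0:escaped | p1:escaped | p2:(4,0)->(5,0) | p3:escaped
Step 5: p0:escaped | p1:escaped | p2:(5,0)->(5,1)->EXIT | p3:escaped
Exit steps: [2, 3, 5, 2]
First to escape: p0 at step 2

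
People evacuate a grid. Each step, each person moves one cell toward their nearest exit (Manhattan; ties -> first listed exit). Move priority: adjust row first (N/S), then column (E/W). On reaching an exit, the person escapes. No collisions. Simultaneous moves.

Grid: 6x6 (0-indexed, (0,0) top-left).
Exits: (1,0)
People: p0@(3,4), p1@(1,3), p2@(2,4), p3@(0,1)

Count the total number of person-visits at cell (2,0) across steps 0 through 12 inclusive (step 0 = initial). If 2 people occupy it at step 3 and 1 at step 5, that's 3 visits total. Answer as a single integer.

Answer: 0

Derivation:
Step 0: p0@(3,4) p1@(1,3) p2@(2,4) p3@(0,1) -> at (2,0): 0 [-], cum=0
Step 1: p0@(2,4) p1@(1,2) p2@(1,4) p3@(1,1) -> at (2,0): 0 [-], cum=0
Step 2: p0@(1,4) p1@(1,1) p2@(1,3) p3@ESC -> at (2,0): 0 [-], cum=0
Step 3: p0@(1,3) p1@ESC p2@(1,2) p3@ESC -> at (2,0): 0 [-], cum=0
Step 4: p0@(1,2) p1@ESC p2@(1,1) p3@ESC -> at (2,0): 0 [-], cum=0
Step 5: p0@(1,1) p1@ESC p2@ESC p3@ESC -> at (2,0): 0 [-], cum=0
Step 6: p0@ESC p1@ESC p2@ESC p3@ESC -> at (2,0): 0 [-], cum=0
Total visits = 0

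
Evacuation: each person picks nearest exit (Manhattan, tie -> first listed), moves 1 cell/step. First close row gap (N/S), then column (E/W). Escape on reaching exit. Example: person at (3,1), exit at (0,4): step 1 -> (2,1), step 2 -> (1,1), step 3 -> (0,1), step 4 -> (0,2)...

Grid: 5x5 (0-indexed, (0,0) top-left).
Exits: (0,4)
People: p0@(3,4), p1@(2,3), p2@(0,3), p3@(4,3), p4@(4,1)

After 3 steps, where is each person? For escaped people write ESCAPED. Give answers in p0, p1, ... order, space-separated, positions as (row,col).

Step 1: p0:(3,4)->(2,4) | p1:(2,3)->(1,3) | p2:(0,3)->(0,4)->EXIT | p3:(4,3)->(3,3) | p4:(4,1)->(3,1)
Step 2: p0:(2,4)->(1,4) | p1:(1,3)->(0,3) | p2:escaped | p3:(3,3)->(2,3) | p4:(3,1)->(2,1)
Step 3: p0:(1,4)->(0,4)->EXIT | p1:(0,3)->(0,4)->EXIT | p2:escaped | p3:(2,3)->(1,3) | p4:(2,1)->(1,1)

ESCAPED ESCAPED ESCAPED (1,3) (1,1)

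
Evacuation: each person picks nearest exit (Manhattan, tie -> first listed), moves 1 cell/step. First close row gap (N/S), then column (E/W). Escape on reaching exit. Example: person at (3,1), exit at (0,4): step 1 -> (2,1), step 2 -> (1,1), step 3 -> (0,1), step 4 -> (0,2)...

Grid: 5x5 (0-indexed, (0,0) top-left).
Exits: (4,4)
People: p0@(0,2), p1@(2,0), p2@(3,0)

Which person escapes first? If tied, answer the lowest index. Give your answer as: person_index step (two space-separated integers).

Answer: 2 5

Derivation:
Step 1: p0:(0,2)->(1,2) | p1:(2,0)->(3,0) | p2:(3,0)->(4,0)
Step 2: p0:(1,2)->(2,2) | p1:(3,0)->(4,0) | p2:(4,0)->(4,1)
Step 3: p0:(2,2)->(3,2) | p1:(4,0)->(4,1) | p2:(4,1)->(4,2)
Step 4: p0:(3,2)->(4,2) | p1:(4,1)->(4,2) | p2:(4,2)->(4,3)
Step 5: p0:(4,2)->(4,3) | p1:(4,2)->(4,3) | p2:(4,3)->(4,4)->EXIT
Step 6: p0:(4,3)->(4,4)->EXIT | p1:(4,3)->(4,4)->EXIT | p2:escaped
Exit steps: [6, 6, 5]
First to escape: p2 at step 5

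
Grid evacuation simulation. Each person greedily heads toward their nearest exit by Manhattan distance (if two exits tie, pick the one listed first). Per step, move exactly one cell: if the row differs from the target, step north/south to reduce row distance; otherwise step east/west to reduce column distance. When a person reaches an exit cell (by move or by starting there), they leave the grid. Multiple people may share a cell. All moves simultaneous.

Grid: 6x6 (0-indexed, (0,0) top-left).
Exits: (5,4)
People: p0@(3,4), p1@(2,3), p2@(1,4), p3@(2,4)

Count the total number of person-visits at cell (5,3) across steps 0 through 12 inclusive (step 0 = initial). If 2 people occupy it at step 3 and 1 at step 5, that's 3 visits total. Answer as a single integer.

Step 0: p0@(3,4) p1@(2,3) p2@(1,4) p3@(2,4) -> at (5,3): 0 [-], cum=0
Step 1: p0@(4,4) p1@(3,3) p2@(2,4) p3@(3,4) -> at (5,3): 0 [-], cum=0
Step 2: p0@ESC p1@(4,3) p2@(3,4) p3@(4,4) -> at (5,3): 0 [-], cum=0
Step 3: p0@ESC p1@(5,3) p2@(4,4) p3@ESC -> at (5,3): 1 [p1], cum=1
Step 4: p0@ESC p1@ESC p2@ESC p3@ESC -> at (5,3): 0 [-], cum=1
Total visits = 1

Answer: 1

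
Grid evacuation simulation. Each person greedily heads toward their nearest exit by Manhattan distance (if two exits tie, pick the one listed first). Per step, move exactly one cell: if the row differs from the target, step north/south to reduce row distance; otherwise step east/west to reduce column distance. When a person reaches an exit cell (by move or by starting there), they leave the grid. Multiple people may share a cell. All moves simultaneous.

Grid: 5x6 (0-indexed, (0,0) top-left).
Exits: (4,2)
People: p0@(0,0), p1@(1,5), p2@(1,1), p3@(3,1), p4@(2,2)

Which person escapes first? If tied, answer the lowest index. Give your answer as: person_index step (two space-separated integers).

Step 1: p0:(0,0)->(1,0) | p1:(1,5)->(2,5) | p2:(1,1)->(2,1) | p3:(3,1)->(4,1) | p4:(2,2)->(3,2)
Step 2: p0:(1,0)->(2,0) | p1:(2,5)->(3,5) | p2:(2,1)->(3,1) | p3:(4,1)->(4,2)->EXIT | p4:(3,2)->(4,2)->EXIT
Step 3: p0:(2,0)->(3,0) | p1:(3,5)->(4,5) | p2:(3,1)->(4,1) | p3:escaped | p4:escaped
Step 4: p0:(3,0)->(4,0) | p1:(4,5)->(4,4) | p2:(4,1)->(4,2)->EXIT | p3:escaped | p4:escaped
Step 5: p0:(4,0)->(4,1) | p1:(4,4)->(4,3) | p2:escaped | p3:escaped | p4:escaped
Step 6: p0:(4,1)->(4,2)->EXIT | p1:(4,3)->(4,2)->EXIT | p2:escaped | p3:escaped | p4:escaped
Exit steps: [6, 6, 4, 2, 2]
First to escape: p3 at step 2

Answer: 3 2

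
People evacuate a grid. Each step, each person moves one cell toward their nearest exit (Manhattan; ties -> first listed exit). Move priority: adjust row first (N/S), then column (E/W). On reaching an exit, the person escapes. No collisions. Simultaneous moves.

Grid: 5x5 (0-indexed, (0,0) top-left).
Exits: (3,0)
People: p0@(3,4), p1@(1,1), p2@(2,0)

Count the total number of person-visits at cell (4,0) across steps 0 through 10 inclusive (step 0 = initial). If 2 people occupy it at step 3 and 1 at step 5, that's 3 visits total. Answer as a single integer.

Answer: 0

Derivation:
Step 0: p0@(3,4) p1@(1,1) p2@(2,0) -> at (4,0): 0 [-], cum=0
Step 1: p0@(3,3) p1@(2,1) p2@ESC -> at (4,0): 0 [-], cum=0
Step 2: p0@(3,2) p1@(3,1) p2@ESC -> at (4,0): 0 [-], cum=0
Step 3: p0@(3,1) p1@ESC p2@ESC -> at (4,0): 0 [-], cum=0
Step 4: p0@ESC p1@ESC p2@ESC -> at (4,0): 0 [-], cum=0
Total visits = 0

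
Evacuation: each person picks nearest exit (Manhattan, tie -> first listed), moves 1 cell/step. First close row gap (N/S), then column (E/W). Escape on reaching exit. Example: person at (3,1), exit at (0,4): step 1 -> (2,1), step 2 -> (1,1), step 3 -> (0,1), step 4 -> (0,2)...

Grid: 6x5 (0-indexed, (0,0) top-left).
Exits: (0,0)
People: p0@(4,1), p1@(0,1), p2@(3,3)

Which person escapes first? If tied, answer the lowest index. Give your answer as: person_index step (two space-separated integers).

Answer: 1 1

Derivation:
Step 1: p0:(4,1)->(3,1) | p1:(0,1)->(0,0)->EXIT | p2:(3,3)->(2,3)
Step 2: p0:(3,1)->(2,1) | p1:escaped | p2:(2,3)->(1,3)
Step 3: p0:(2,1)->(1,1) | p1:escaped | p2:(1,3)->(0,3)
Step 4: p0:(1,1)->(0,1) | p1:escaped | p2:(0,3)->(0,2)
Step 5: p0:(0,1)->(0,0)->EXIT | p1:escaped | p2:(0,2)->(0,1)
Step 6: p0:escaped | p1:escaped | p2:(0,1)->(0,0)->EXIT
Exit steps: [5, 1, 6]
First to escape: p1 at step 1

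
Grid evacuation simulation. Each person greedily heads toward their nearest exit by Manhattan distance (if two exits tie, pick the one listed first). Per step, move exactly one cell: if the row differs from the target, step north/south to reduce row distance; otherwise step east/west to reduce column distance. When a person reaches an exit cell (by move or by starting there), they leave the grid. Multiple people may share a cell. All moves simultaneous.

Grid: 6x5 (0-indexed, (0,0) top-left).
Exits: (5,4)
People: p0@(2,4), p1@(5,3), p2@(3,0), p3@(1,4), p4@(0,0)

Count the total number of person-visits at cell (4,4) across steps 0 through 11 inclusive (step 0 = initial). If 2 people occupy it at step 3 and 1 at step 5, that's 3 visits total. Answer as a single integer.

Step 0: p0@(2,4) p1@(5,3) p2@(3,0) p3@(1,4) p4@(0,0) -> at (4,4): 0 [-], cum=0
Step 1: p0@(3,4) p1@ESC p2@(4,0) p3@(2,4) p4@(1,0) -> at (4,4): 0 [-], cum=0
Step 2: p0@(4,4) p1@ESC p2@(5,0) p3@(3,4) p4@(2,0) -> at (4,4): 1 [p0], cum=1
Step 3: p0@ESC p1@ESC p2@(5,1) p3@(4,4) p4@(3,0) -> at (4,4): 1 [p3], cum=2
Step 4: p0@ESC p1@ESC p2@(5,2) p3@ESC p4@(4,0) -> at (4,4): 0 [-], cum=2
Step 5: p0@ESC p1@ESC p2@(5,3) p3@ESC p4@(5,0) -> at (4,4): 0 [-], cum=2
Step 6: p0@ESC p1@ESC p2@ESC p3@ESC p4@(5,1) -> at (4,4): 0 [-], cum=2
Step 7: p0@ESC p1@ESC p2@ESC p3@ESC p4@(5,2) -> at (4,4): 0 [-], cum=2
Step 8: p0@ESC p1@ESC p2@ESC p3@ESC p4@(5,3) -> at (4,4): 0 [-], cum=2
Step 9: p0@ESC p1@ESC p2@ESC p3@ESC p4@ESC -> at (4,4): 0 [-], cum=2
Total visits = 2

Answer: 2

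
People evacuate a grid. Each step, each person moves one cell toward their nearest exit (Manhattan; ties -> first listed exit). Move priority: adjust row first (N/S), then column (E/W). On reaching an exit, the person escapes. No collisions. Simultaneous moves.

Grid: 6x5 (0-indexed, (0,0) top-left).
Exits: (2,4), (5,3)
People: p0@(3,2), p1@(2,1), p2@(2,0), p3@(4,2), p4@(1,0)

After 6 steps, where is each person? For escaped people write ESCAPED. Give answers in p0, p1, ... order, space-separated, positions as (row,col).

Step 1: p0:(3,2)->(2,2) | p1:(2,1)->(2,2) | p2:(2,0)->(2,1) | p3:(4,2)->(5,2) | p4:(1,0)->(2,0)
Step 2: p0:(2,2)->(2,3) | p1:(2,2)->(2,3) | p2:(2,1)->(2,2) | p3:(5,2)->(5,3)->EXIT | p4:(2,0)->(2,1)
Step 3: p0:(2,3)->(2,4)->EXIT | p1:(2,3)->(2,4)->EXIT | p2:(2,2)->(2,3) | p3:escaped | p4:(2,1)->(2,2)
Step 4: p0:escaped | p1:escaped | p2:(2,3)->(2,4)->EXIT | p3:escaped | p4:(2,2)->(2,3)
Step 5: p0:escaped | p1:escaped | p2:escaped | p3:escaped | p4:(2,3)->(2,4)->EXIT

ESCAPED ESCAPED ESCAPED ESCAPED ESCAPED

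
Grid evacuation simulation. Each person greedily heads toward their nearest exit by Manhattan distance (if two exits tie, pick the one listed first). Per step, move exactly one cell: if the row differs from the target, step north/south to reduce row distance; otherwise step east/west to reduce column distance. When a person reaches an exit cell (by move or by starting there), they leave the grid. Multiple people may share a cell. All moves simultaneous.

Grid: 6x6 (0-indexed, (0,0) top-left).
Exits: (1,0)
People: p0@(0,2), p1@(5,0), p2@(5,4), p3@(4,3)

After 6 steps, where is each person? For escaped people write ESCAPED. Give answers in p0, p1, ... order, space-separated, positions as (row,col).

Step 1: p0:(0,2)->(1,2) | p1:(5,0)->(4,0) | p2:(5,4)->(4,4) | p3:(4,3)->(3,3)
Step 2: p0:(1,2)->(1,1) | p1:(4,0)->(3,0) | p2:(4,4)->(3,4) | p3:(3,3)->(2,3)
Step 3: p0:(1,1)->(1,0)->EXIT | p1:(3,0)->(2,0) | p2:(3,4)->(2,4) | p3:(2,3)->(1,3)
Step 4: p0:escaped | p1:(2,0)->(1,0)->EXIT | p2:(2,4)->(1,4) | p3:(1,3)->(1,2)
Step 5: p0:escaped | p1:escaped | p2:(1,4)->(1,3) | p3:(1,2)->(1,1)
Step 6: p0:escaped | p1:escaped | p2:(1,3)->(1,2) | p3:(1,1)->(1,0)->EXIT

ESCAPED ESCAPED (1,2) ESCAPED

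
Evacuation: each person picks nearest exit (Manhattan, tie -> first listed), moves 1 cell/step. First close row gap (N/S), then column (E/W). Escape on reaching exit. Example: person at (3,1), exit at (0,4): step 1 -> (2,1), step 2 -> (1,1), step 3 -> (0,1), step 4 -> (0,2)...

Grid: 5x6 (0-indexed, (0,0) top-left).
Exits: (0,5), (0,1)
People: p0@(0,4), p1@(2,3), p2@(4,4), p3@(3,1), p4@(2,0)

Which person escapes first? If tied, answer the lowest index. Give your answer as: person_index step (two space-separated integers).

Step 1: p0:(0,4)->(0,5)->EXIT | p1:(2,3)->(1,3) | p2:(4,4)->(3,4) | p3:(3,1)->(2,1) | p4:(2,0)->(1,0)
Step 2: p0:escaped | p1:(1,3)->(0,3) | p2:(3,4)->(2,4) | p3:(2,1)->(1,1) | p4:(1,0)->(0,0)
Step 3: p0:escaped | p1:(0,3)->(0,4) | p2:(2,4)->(1,4) | p3:(1,1)->(0,1)->EXIT | p4:(0,0)->(0,1)->EXIT
Step 4: p0:escaped | p1:(0,4)->(0,5)->EXIT | p2:(1,4)->(0,4) | p3:escaped | p4:escaped
Step 5: p0:escaped | p1:escaped | p2:(0,4)->(0,5)->EXIT | p3:escaped | p4:escaped
Exit steps: [1, 4, 5, 3, 3]
First to escape: p0 at step 1

Answer: 0 1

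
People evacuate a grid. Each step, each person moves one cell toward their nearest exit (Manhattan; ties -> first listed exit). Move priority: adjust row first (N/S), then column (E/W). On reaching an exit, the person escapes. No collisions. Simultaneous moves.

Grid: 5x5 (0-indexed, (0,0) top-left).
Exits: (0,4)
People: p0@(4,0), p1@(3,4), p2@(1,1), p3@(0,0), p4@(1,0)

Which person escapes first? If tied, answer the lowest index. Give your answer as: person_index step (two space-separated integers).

Step 1: p0:(4,0)->(3,0) | p1:(3,4)->(2,4) | p2:(1,1)->(0,1) | p3:(0,0)->(0,1) | p4:(1,0)->(0,0)
Step 2: p0:(3,0)->(2,0) | p1:(2,4)->(1,4) | p2:(0,1)->(0,2) | p3:(0,1)->(0,2) | p4:(0,0)->(0,1)
Step 3: p0:(2,0)->(1,0) | p1:(1,4)->(0,4)->EXIT | p2:(0,2)->(0,3) | p3:(0,2)->(0,3) | p4:(0,1)->(0,2)
Step 4: p0:(1,0)->(0,0) | p1:escaped | p2:(0,3)->(0,4)->EXIT | p3:(0,3)->(0,4)->EXIT | p4:(0,2)->(0,3)
Step 5: p0:(0,0)->(0,1) | p1:escaped | p2:escaped | p3:escaped | p4:(0,3)->(0,4)->EXIT
Step 6: p0:(0,1)->(0,2) | p1:escaped | p2:escaped | p3:escaped | p4:escaped
Step 7: p0:(0,2)->(0,3) | p1:escaped | p2:escaped | p3:escaped | p4:escaped
Step 8: p0:(0,3)->(0,4)->EXIT | p1:escaped | p2:escaped | p3:escaped | p4:escaped
Exit steps: [8, 3, 4, 4, 5]
First to escape: p1 at step 3

Answer: 1 3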